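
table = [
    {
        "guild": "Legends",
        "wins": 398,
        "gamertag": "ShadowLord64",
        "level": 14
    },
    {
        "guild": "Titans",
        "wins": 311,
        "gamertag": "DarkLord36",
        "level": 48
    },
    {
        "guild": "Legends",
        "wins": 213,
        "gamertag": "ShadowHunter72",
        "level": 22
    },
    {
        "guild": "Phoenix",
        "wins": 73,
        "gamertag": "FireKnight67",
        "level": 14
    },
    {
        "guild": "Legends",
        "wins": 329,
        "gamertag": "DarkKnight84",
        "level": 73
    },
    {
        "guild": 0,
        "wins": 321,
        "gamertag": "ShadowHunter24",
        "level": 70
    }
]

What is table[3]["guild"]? "Phoenix"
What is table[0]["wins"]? 398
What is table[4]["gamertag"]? "DarkKnight84"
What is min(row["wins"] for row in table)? 73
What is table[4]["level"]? 73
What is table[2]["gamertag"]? "ShadowHunter72"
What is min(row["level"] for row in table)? 14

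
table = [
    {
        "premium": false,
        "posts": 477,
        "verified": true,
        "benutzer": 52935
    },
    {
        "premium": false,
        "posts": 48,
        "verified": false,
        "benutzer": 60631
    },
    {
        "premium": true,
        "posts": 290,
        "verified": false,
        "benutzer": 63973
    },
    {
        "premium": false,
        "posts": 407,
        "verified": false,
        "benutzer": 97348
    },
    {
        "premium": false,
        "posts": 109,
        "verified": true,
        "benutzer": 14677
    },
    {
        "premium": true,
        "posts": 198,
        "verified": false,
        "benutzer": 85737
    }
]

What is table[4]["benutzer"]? 14677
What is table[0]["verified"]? True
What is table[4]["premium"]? False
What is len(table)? 6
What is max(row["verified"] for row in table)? True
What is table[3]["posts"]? 407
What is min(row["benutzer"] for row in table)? 14677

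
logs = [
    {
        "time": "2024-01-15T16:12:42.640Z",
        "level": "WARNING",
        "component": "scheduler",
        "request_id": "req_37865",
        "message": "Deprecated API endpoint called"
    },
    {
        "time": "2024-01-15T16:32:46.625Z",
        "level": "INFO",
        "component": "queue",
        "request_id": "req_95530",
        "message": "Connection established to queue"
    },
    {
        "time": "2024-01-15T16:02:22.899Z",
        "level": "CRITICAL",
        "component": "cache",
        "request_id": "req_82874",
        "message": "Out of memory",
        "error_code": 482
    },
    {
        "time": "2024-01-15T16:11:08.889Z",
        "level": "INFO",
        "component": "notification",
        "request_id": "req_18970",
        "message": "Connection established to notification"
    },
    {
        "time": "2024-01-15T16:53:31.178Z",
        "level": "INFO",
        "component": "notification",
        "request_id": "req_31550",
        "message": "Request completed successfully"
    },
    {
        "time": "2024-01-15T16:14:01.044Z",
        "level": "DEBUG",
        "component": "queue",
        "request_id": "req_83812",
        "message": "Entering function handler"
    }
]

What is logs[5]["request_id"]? "req_83812"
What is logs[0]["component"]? "scheduler"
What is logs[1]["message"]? "Connection established to queue"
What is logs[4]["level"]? "INFO"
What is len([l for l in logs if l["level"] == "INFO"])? 3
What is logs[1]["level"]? "INFO"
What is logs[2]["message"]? "Out of memory"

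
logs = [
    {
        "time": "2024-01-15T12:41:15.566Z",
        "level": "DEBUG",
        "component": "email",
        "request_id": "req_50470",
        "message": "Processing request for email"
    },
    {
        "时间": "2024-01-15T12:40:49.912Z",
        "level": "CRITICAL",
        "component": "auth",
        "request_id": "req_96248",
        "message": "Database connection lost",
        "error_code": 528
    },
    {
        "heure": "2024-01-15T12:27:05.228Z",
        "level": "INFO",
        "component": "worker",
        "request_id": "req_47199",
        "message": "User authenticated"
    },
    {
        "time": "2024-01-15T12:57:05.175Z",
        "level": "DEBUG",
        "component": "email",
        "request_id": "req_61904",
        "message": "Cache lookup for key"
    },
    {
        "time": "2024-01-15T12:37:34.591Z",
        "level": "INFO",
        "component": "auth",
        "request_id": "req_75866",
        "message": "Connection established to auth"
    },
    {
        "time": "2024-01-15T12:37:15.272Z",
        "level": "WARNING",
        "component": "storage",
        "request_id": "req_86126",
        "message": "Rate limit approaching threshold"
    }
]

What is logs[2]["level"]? "INFO"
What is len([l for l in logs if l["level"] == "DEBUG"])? 2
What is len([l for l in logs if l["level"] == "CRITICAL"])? 1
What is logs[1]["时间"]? "2024-01-15T12:40:49.912Z"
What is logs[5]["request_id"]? "req_86126"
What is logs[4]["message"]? "Connection established to auth"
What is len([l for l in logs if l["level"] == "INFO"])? 2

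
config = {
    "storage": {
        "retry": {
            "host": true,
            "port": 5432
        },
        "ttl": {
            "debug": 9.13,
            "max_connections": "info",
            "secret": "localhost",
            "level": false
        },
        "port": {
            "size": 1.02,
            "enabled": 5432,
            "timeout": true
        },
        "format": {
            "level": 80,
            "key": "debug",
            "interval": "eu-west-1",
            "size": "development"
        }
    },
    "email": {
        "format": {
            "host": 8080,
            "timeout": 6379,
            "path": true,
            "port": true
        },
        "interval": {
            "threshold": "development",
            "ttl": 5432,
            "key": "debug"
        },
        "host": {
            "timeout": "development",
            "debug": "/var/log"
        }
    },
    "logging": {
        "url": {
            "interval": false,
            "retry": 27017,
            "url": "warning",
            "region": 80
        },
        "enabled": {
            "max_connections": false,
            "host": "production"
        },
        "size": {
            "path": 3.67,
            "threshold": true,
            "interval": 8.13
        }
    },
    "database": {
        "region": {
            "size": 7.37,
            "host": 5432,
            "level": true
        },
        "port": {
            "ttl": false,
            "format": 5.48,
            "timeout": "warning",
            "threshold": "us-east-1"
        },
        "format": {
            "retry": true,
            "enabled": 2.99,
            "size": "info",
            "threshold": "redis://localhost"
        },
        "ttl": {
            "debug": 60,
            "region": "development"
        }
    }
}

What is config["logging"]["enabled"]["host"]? "production"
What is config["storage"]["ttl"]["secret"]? "localhost"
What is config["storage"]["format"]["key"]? "debug"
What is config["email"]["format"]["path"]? True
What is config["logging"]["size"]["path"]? 3.67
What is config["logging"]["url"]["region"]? 80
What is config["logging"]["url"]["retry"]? 27017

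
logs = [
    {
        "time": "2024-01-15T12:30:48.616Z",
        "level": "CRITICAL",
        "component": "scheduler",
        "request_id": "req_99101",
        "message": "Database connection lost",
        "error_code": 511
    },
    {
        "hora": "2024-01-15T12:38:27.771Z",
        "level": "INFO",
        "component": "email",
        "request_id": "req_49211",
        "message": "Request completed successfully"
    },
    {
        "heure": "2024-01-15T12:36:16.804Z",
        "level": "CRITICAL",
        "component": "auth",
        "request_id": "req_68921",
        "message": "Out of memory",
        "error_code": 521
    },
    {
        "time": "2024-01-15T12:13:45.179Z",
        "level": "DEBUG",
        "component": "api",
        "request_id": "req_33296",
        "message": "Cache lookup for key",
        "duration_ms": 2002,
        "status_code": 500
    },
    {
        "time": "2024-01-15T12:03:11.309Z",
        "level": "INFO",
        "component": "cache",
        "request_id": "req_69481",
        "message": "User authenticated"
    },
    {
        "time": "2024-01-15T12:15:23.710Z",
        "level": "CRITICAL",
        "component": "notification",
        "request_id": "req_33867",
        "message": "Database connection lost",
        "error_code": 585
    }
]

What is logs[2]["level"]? "CRITICAL"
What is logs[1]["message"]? "Request completed successfully"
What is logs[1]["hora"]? "2024-01-15T12:38:27.771Z"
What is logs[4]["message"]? "User authenticated"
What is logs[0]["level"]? "CRITICAL"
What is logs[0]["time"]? "2024-01-15T12:30:48.616Z"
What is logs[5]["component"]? "notification"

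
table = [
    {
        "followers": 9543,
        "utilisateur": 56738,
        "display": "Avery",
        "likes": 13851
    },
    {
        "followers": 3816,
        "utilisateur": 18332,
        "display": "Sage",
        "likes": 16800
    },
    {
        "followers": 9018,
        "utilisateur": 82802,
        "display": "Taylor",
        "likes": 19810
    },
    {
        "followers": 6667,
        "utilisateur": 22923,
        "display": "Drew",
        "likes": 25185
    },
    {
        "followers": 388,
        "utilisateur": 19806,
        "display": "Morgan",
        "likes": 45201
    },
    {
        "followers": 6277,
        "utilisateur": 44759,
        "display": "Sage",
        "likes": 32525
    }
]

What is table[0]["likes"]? 13851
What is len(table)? 6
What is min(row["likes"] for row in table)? 13851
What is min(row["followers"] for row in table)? 388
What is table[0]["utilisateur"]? 56738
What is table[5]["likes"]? 32525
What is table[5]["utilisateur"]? 44759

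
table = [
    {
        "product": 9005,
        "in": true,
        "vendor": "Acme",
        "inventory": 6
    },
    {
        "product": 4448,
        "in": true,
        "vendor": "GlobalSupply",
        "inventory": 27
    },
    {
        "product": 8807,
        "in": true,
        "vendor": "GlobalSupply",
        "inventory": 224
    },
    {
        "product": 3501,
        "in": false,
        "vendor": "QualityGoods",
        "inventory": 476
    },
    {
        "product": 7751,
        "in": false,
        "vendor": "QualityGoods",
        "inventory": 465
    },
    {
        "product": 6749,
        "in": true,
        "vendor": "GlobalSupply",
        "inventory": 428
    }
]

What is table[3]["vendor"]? "QualityGoods"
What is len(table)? 6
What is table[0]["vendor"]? "Acme"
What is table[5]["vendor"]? "GlobalSupply"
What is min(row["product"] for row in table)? 3501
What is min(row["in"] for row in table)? False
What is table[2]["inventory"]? 224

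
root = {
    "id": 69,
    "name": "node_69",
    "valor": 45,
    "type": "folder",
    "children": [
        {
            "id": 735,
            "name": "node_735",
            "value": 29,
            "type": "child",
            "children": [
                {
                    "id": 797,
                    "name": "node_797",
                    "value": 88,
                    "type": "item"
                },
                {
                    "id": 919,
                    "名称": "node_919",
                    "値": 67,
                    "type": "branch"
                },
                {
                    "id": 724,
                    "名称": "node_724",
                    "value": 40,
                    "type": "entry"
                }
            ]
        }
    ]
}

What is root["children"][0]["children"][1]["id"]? 919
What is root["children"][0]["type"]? "child"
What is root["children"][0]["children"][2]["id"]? 724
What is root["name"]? "node_69"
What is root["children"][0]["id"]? 735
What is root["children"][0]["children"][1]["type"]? "branch"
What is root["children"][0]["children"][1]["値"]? 67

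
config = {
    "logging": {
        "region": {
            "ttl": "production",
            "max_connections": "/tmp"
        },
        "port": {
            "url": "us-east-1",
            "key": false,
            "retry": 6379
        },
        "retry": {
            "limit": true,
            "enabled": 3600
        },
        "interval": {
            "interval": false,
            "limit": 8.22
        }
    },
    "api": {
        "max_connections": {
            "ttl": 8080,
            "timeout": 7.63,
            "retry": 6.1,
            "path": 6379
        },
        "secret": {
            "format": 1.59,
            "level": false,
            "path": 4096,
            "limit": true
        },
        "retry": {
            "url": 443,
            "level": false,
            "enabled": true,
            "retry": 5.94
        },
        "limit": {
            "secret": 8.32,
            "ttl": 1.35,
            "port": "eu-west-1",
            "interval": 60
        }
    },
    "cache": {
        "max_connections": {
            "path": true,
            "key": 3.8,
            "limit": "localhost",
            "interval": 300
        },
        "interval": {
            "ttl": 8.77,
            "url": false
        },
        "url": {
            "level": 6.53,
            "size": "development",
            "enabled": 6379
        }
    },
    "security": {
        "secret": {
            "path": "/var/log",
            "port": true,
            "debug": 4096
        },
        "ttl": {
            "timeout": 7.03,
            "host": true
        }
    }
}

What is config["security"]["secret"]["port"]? True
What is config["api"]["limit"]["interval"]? 60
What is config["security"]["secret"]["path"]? "/var/log"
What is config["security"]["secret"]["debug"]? 4096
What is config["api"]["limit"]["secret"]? 8.32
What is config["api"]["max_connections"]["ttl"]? 8080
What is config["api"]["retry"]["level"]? False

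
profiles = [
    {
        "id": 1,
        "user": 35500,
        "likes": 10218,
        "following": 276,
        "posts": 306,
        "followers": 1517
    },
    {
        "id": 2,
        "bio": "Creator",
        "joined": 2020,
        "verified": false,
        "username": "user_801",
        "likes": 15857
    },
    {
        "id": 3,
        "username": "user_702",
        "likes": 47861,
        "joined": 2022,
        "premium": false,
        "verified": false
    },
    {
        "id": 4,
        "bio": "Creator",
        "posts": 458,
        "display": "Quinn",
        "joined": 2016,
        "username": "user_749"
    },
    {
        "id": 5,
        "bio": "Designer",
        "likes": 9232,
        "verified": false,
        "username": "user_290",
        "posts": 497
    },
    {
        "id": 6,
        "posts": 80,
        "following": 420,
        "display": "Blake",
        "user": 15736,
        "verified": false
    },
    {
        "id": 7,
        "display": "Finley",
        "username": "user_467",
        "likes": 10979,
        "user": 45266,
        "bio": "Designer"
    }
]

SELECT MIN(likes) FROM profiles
9232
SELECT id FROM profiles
[1, 2, 3, 4, 5, 6, 7]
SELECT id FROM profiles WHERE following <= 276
[1]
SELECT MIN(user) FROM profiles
15736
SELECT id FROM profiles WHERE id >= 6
[6, 7]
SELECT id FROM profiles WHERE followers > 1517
[]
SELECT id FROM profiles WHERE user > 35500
[7]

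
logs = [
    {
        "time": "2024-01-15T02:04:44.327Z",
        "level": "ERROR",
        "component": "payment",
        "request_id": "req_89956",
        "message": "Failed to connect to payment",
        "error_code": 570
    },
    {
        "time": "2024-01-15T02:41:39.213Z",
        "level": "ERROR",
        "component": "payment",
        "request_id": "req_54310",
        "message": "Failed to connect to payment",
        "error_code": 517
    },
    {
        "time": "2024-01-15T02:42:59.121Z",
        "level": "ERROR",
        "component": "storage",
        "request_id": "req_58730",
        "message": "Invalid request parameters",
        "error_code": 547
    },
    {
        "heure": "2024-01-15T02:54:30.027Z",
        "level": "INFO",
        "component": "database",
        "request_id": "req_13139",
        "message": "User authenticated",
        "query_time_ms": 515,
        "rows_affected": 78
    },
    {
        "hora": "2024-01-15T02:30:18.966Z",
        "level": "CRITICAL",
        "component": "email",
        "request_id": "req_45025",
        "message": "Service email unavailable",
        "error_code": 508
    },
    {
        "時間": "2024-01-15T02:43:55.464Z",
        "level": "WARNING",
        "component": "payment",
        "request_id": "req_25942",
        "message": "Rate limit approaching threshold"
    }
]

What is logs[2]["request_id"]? "req_58730"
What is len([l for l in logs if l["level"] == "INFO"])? 1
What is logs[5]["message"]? "Rate limit approaching threshold"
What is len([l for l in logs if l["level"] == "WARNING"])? 1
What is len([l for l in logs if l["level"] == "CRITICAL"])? 1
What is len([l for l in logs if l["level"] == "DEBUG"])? 0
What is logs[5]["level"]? "WARNING"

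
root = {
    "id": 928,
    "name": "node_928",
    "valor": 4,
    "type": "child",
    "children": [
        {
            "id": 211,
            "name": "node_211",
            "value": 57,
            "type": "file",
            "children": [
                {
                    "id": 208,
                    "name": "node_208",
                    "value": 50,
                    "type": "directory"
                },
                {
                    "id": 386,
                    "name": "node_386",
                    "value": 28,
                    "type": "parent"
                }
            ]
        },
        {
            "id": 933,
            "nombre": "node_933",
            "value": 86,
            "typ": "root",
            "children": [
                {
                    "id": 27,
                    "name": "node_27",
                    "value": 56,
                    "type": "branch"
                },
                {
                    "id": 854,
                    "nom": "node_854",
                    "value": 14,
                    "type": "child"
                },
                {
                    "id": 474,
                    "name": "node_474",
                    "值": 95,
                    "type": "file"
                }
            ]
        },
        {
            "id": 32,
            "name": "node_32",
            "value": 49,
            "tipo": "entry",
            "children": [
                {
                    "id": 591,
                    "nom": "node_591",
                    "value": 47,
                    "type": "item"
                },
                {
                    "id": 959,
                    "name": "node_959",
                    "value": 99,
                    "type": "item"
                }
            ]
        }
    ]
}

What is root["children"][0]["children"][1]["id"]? 386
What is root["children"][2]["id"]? 32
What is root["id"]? 928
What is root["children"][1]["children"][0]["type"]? "branch"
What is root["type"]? "child"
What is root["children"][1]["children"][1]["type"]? "child"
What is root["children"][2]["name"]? "node_32"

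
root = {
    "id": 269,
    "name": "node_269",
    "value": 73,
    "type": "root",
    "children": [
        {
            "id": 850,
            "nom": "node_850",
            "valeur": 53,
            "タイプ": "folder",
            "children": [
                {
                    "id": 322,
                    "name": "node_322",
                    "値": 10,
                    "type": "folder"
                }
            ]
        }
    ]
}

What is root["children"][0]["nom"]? "node_850"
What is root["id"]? 269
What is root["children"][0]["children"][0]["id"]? 322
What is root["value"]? 73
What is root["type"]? "root"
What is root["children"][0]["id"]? 850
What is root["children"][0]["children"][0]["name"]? "node_322"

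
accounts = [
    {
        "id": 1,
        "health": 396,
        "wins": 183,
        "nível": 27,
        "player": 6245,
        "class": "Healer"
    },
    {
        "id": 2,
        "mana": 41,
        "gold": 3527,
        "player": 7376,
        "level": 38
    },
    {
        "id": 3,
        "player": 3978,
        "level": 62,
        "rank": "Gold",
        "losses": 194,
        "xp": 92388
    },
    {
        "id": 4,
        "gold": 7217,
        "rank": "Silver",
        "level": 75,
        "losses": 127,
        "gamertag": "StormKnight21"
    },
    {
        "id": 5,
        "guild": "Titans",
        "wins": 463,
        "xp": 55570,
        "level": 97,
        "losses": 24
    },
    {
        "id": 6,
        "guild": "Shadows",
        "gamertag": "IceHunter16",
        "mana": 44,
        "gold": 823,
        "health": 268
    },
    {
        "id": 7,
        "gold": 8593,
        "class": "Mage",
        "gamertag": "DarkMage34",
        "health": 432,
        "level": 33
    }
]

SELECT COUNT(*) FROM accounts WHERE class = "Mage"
1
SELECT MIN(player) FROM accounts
3978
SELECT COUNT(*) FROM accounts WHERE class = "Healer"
1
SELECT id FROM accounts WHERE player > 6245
[2]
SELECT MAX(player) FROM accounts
7376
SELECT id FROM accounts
[1, 2, 3, 4, 5, 6, 7]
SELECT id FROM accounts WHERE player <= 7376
[1, 2, 3]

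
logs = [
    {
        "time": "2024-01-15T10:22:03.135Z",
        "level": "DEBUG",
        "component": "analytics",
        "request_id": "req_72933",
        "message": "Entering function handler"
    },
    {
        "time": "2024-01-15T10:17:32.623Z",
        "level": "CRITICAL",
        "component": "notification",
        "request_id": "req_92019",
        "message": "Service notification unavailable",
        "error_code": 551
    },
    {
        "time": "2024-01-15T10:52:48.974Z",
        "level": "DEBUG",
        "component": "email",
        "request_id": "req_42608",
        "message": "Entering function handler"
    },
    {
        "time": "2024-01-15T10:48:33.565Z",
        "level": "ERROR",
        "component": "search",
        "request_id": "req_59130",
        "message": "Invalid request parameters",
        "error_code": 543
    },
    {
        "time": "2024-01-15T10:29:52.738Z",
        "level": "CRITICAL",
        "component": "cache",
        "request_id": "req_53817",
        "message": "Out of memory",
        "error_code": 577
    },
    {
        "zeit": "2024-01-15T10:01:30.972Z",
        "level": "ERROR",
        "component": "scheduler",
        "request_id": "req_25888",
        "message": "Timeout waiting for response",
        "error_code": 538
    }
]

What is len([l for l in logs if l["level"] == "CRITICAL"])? 2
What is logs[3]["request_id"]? "req_59130"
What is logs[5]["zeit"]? "2024-01-15T10:01:30.972Z"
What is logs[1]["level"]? "CRITICAL"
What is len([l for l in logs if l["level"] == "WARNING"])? 0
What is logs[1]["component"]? "notification"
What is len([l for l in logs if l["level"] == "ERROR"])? 2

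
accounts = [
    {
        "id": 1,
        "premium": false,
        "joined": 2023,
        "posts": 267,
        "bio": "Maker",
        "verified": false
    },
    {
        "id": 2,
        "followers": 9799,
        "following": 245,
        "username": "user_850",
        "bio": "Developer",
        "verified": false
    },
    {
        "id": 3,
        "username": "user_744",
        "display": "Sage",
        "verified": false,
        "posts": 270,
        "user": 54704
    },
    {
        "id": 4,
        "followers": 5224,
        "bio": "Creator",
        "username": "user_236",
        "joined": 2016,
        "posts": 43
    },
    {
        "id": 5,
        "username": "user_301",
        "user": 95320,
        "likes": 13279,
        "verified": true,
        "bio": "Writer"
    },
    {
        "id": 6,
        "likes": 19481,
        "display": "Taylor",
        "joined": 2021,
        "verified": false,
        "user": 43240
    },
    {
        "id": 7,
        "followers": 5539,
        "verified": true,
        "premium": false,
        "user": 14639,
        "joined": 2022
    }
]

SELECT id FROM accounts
[1, 2, 3, 4, 5, 6, 7]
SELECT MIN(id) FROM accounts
1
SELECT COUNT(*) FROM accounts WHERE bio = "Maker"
1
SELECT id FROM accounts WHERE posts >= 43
[1, 3, 4]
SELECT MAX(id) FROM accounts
7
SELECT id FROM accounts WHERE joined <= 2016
[4]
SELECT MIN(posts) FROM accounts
43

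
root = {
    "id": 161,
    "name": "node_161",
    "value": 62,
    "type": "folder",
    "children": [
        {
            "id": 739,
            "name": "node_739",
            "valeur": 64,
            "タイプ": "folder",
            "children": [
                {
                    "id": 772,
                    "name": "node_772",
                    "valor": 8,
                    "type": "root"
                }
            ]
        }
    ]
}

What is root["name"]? "node_161"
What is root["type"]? "folder"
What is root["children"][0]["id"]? 739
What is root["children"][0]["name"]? "node_739"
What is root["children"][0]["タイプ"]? "folder"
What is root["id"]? 161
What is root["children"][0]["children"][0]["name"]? "node_772"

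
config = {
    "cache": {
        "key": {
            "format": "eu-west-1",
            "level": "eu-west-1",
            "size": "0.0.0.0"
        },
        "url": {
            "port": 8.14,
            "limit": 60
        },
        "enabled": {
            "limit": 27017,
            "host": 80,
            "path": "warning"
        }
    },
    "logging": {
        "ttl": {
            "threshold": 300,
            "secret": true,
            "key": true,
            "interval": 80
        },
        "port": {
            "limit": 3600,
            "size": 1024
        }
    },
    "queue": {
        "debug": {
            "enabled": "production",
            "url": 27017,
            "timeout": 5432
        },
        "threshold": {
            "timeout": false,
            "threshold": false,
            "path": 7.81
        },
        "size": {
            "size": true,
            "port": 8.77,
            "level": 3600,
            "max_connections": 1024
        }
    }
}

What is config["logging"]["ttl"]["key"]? True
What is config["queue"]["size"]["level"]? 3600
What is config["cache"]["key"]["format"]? "eu-west-1"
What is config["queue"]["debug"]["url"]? 27017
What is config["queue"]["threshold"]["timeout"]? False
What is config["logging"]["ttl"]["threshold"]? 300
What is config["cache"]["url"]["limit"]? 60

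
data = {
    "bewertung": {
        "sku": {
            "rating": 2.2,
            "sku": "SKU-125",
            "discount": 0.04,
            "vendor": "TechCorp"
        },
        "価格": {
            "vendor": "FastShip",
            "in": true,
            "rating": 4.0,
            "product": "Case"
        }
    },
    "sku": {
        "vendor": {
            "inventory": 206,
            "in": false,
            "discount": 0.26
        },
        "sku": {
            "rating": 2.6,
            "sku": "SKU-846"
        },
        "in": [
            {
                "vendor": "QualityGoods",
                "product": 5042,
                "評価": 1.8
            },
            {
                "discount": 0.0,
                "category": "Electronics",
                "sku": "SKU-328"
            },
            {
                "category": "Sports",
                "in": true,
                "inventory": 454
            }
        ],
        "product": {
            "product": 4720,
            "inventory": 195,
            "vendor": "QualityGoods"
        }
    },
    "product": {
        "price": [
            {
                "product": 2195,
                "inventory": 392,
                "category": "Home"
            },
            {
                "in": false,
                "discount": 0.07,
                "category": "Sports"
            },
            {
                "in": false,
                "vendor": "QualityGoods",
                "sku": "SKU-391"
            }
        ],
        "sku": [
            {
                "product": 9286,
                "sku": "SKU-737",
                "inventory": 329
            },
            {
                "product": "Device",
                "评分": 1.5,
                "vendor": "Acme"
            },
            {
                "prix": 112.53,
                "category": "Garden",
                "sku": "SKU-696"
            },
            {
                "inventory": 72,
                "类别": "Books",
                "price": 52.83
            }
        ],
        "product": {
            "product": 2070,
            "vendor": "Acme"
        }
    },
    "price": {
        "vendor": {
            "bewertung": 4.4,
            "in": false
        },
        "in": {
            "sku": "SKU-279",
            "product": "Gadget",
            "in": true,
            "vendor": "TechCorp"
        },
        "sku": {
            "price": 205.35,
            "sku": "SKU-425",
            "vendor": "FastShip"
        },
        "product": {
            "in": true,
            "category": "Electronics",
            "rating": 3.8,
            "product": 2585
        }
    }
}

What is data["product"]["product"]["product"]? 2070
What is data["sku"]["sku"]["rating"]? 2.6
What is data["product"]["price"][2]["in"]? False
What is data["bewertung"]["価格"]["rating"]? 4.0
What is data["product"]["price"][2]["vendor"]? "QualityGoods"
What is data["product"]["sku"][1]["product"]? "Device"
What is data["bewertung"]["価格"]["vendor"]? "FastShip"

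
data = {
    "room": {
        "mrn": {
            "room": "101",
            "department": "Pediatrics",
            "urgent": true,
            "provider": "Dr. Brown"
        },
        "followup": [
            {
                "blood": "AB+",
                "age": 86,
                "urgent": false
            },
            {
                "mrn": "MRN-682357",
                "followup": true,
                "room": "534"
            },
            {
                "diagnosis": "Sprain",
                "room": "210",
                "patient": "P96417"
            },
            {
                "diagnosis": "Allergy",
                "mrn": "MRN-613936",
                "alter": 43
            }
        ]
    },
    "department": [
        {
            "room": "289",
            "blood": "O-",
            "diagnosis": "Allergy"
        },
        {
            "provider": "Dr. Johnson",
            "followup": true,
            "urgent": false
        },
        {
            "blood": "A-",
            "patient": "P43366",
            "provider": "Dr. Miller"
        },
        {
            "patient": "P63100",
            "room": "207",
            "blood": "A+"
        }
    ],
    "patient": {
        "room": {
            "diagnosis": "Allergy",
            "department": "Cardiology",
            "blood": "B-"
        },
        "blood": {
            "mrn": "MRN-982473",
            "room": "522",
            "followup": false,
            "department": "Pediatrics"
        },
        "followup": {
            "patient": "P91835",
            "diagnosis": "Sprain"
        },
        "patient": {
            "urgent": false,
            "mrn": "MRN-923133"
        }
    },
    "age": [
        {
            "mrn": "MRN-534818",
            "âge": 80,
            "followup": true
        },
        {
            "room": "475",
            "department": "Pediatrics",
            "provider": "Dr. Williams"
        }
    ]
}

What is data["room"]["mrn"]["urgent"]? True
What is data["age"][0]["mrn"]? "MRN-534818"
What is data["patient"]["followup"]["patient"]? "P91835"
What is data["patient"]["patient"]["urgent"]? False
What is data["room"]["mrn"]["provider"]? "Dr. Brown"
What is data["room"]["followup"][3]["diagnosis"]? "Allergy"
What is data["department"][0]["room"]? "289"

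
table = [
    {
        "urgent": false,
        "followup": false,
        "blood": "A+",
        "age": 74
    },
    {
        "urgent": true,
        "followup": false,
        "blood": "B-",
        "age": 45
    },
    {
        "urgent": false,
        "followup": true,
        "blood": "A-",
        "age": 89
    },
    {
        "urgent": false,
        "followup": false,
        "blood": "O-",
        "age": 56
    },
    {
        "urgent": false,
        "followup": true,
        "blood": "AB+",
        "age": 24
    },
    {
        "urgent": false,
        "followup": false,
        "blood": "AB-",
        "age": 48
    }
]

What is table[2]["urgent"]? False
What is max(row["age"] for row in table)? 89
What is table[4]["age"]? 24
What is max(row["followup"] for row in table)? True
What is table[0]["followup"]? False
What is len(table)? 6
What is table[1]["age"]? 45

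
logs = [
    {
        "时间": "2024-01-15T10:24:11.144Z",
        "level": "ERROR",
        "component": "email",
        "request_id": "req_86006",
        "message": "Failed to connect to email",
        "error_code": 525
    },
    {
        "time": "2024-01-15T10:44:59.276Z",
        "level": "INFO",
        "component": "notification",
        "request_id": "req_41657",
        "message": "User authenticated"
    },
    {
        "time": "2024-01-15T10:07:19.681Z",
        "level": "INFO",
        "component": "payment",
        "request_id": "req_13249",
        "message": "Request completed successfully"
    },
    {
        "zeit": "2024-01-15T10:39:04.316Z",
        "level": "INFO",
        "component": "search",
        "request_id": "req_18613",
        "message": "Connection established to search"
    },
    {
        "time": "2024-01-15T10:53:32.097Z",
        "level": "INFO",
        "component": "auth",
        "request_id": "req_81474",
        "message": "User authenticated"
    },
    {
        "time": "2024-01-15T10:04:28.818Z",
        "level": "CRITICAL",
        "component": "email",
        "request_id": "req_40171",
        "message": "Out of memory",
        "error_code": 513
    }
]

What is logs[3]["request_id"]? "req_18613"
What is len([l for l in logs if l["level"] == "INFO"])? 4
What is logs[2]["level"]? "INFO"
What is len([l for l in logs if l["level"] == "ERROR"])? 1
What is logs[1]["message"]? "User authenticated"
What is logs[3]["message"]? "Connection established to search"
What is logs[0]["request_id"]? "req_86006"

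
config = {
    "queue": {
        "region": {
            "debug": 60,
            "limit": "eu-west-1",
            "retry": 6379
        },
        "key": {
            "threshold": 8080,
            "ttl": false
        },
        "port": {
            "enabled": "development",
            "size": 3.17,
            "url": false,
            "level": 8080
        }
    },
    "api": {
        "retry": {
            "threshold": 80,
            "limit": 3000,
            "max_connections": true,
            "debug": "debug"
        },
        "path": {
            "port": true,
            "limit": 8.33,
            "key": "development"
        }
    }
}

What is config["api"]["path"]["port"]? True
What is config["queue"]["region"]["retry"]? 6379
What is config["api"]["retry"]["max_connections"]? True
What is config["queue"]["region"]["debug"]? 60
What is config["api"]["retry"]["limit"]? 3000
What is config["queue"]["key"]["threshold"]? 8080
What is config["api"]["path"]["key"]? "development"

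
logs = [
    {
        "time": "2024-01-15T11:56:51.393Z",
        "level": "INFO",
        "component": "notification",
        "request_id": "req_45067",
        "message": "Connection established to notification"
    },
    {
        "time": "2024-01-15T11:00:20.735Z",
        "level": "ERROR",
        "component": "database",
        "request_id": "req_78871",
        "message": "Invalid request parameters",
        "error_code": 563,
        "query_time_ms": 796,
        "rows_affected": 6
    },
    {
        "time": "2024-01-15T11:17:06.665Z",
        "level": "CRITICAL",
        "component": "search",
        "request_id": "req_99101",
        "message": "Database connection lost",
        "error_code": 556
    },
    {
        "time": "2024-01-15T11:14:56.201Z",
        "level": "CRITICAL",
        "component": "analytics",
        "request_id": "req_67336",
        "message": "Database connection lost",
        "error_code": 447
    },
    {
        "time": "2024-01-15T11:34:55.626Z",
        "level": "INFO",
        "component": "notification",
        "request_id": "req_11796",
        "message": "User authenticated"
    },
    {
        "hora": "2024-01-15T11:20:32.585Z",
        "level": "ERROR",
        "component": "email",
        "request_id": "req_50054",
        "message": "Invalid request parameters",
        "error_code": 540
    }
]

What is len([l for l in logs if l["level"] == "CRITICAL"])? 2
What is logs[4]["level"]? "INFO"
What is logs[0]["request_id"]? "req_45067"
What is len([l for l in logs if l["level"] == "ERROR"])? 2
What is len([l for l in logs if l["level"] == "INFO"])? 2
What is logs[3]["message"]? "Database connection lost"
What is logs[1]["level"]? "ERROR"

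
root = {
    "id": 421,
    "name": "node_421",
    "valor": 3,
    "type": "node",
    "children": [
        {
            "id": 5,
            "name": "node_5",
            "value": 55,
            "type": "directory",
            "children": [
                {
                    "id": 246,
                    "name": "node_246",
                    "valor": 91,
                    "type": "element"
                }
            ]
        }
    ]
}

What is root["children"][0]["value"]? 55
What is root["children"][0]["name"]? "node_5"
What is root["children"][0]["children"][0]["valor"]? 91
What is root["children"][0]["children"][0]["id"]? 246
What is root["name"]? "node_421"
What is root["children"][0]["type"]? "directory"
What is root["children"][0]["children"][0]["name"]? "node_246"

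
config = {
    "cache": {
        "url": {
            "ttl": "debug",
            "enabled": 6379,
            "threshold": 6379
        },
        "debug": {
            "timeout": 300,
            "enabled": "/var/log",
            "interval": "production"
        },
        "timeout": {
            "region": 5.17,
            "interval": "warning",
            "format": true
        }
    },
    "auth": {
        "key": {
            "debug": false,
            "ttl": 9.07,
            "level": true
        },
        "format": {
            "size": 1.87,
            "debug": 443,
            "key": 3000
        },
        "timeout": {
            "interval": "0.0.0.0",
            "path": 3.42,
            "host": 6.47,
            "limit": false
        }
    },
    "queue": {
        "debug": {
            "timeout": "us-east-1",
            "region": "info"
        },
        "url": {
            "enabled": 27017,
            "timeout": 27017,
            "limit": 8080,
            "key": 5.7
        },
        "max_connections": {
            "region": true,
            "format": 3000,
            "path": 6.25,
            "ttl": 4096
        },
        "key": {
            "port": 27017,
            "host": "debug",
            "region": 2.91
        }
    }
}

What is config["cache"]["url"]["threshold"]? 6379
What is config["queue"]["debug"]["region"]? "info"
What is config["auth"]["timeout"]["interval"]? "0.0.0.0"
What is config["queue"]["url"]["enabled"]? 27017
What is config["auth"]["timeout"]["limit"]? False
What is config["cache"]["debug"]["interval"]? "production"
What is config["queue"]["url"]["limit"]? 8080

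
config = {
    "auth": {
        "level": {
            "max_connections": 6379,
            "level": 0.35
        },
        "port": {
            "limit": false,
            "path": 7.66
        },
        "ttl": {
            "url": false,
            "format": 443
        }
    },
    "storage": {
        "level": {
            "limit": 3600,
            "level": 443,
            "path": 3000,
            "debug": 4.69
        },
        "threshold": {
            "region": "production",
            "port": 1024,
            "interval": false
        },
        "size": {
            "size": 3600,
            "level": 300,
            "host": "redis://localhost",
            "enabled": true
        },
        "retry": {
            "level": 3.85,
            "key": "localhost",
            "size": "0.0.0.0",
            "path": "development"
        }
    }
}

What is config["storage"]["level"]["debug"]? 4.69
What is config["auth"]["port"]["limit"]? False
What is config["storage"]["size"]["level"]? 300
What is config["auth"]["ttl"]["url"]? False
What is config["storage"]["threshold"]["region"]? "production"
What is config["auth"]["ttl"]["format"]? 443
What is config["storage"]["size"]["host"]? "redis://localhost"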